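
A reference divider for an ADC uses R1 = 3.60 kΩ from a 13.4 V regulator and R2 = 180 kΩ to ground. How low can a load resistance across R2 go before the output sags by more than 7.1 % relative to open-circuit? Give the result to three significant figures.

Output resistance R_th = R1‖R2 = (3.60 × 180)/183.6 = 3.529 kΩ.
The fractional drop is R_th/(R_th + R_L); requiring this ≤ 0.0710 gives R_L ≥ R_th(1/0.0710 − 1) = 3.529 × 13.08 = 46.2 kΩ.

R_L(min) ≈ 46.2 kΩ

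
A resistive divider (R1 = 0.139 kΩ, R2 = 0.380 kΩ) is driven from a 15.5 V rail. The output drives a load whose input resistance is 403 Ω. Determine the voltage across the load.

V_out ≈ 9.06 V

The load sits in parallel with R2: R2‖R_L = (380 × 403) / (380 + 403) = 195.6 Ω.
V_out = 15.5 × 195.6 / (139 + 195.6) = 15.5 × 195.6/334.6 = 9.06 V.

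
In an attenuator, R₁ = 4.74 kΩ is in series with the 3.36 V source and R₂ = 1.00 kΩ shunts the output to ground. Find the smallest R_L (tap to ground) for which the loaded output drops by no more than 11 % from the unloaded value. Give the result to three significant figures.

Output resistance R_th = R₁‖R₂ = (4740 × 1000)/5740 = 825.8 Ω.
The fractional drop is R_th/(R_th + R_L); requiring this ≤ 0.110 gives R_L ≥ R_th(1/0.110 − 1) = 825.8 × 8.091 = 6.68 kΩ.

R_L(min) ≈ 6.68 kΩ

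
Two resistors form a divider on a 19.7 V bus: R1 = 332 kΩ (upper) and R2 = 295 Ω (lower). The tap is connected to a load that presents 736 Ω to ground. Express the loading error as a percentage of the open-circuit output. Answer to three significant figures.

28.6 %

Unloaded V = 19.7 × 295/332300 = 0.01749 V.
Loaded: R2‖R_L = 210.6 Ω, giving V = 19.7 × 210.6/332200 = 0.01249 V.
Drop = (0.01749 − 0.01249) / 0.01749 = 28.6 %.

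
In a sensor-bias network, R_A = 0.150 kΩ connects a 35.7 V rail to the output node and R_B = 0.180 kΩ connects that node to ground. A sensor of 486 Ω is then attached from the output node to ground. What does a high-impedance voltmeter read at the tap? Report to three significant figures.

V_out ≈ 16.7 V

The load sits in parallel with R_B: R_B‖R_L = (180 × 486) / (180 + 486) = 131.4 Ω.
V_out = 35.7 × 131.4 / (150 + 131.4) = 35.7 × 131.4/281.4 = 16.7 V.
(Unloaded it would have been 19.5 V.)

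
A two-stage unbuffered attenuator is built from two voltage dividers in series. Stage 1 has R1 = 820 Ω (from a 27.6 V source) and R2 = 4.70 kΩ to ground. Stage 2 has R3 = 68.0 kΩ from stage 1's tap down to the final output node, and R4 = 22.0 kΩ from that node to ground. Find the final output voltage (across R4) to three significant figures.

V_out ≈ 5.70 V

Stage 2 presents R3+R4 = 90000 Ω as a load on stage 1's tap.
Stage 1's lower leg becomes R2‖(R3+R4) = 4467 Ω, so V_mid = 27.6 × 4467/5287 = 23.32 V.
Stage 2 is itself unloaded: V_out = V_mid × R4/(R3+R4) = 23.32 × 22000/90000 = 5.70 V.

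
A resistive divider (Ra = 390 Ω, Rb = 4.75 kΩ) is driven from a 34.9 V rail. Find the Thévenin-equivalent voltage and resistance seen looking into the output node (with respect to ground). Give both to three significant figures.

V_th is the open-circuit tap voltage: 34.9 × 4750/(390 + 4750) = 32.3 V.
With the supply zeroed, Ra and Rb appear in parallel from the tap: R_th = Ra‖Rb = (390 × 4750)/5140 = 360 Ω.

V_th = 32.3 V, R_th = 360 Ω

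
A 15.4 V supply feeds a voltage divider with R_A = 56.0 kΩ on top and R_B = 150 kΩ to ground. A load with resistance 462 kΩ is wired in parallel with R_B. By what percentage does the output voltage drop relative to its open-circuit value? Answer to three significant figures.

The divider's output (Thévenin) resistance is R_A‖R_B = 40.78 kΩ.
Fractional drop under load = R_th/(R_th + R_L) = 40.78 / (40.78 + 462) = 0.08110.
So the output falls by 8.11 %.

8.11 %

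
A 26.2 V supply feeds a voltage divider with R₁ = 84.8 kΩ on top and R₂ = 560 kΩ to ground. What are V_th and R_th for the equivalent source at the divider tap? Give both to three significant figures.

V_th is the open-circuit tap voltage: 26.2 × 560/(84.8 + 560) = 22.8 V.
With the supply zeroed, R₁ and R₂ appear in parallel from the tap: R_th = R₁‖R₂ = (84.8 × 560)/644.8 = 73.6 kΩ.

V_th = 22.8 V, R_th = 73.6 kΩ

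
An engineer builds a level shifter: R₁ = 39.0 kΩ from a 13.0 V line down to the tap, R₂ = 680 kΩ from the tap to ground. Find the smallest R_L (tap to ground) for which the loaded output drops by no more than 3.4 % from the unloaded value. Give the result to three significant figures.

R_L(min) ≈ 1.05 MΩ

Output resistance R_th = R₁‖R₂ = (39.0 × 680)/719.0 = 36.88 kΩ.
The fractional drop is R_th/(R_th + R_L); requiring this ≤ 0.0340 gives R_L ≥ R_th(1/0.0340 − 1) = 36.88 × 28.41 = 1.05 MΩ.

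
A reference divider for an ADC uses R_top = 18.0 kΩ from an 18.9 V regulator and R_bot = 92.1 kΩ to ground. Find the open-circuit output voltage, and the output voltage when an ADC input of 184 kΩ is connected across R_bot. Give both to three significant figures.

Open-circuit: V = 18.9 × 92.1/(18.0 + 92.1) = 15.8 V.
With the load, R_bot becomes R_bot‖R_L = 61.38 kΩ, so V = 18.9 × 61.38/79.38 = 14.6 V.

Unloaded: 15.8 V; loaded: 14.6 V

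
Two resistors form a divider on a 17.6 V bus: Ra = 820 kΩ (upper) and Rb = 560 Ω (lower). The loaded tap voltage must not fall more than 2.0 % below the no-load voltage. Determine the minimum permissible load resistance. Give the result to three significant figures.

R_L(min) ≈ 27.4 kΩ

Output resistance R_th = Ra‖Rb = (820000 × 560)/820600 = 559.6 Ω.
The fractional drop is R_th/(R_th + R_L); requiring this ≤ 0.0200 gives R_L ≥ R_th(1/0.0200 − 1) = 559.6 × 49.00 = 27.4 kΩ.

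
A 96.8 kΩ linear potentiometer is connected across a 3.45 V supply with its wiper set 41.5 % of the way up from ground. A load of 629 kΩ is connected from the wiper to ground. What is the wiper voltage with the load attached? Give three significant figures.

The wiper splits the pot into (1−α)R = 56.63 kΩ above and αR = 40.17 kΩ below.
Lower section ‖ load = 37.76 kΩ.
V_wiper = 3.45 × 37.76/(56.63 + 37.76) = 1.38 V.

V ≈ 1.38 V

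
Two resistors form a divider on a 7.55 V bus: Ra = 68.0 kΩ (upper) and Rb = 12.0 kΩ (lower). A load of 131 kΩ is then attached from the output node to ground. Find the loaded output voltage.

V_out ≈ 1.05 V

The load sits in parallel with Rb: Rb‖R_L = (12.0 × 131) / (12.0 + 131) = 10.99 kΩ.
V_out = 7.55 × 10.99 / (68.0 + 10.99) = 7.55 × 10.99/78.99 = 1.05 V.
(Unloaded it would have been 1.13 V.)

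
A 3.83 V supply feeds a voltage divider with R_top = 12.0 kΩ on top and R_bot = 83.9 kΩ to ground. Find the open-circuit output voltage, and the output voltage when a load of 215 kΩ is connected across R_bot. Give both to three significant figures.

Unloaded: 3.35 V; loaded: 3.19 V

Open-circuit: V = 3.83 × 83.9/(12.0 + 83.9) = 3.35 V.
With the load, R_bot becomes R_bot‖R_L = 60.35 kΩ, so V = 3.83 × 60.35/72.35 = 3.19 V.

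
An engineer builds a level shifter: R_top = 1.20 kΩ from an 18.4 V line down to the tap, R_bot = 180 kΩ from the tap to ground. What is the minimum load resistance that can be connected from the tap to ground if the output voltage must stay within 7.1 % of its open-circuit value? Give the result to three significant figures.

Output resistance R_th = R_top‖R_bot = (1.20 × 180)/181.2 = 1.192 kΩ.
The fractional drop is R_th/(R_th + R_L); requiring this ≤ 0.0710 gives R_L ≥ R_th(1/0.0710 − 1) = 1.192 × 13.08 = 15.6 kΩ.

R_L(min) ≈ 15.6 kΩ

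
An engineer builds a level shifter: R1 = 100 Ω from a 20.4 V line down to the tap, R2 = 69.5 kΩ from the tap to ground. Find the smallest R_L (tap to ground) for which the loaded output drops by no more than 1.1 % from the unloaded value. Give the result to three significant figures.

R_L(min) ≈ 8.98 kΩ

Output resistance R_th = R1‖R2 = (100 × 69500)/69600 = 99.86 Ω.
The fractional drop is R_th/(R_th + R_L); requiring this ≤ 0.0110 gives R_L ≥ R_th(1/0.0110 − 1) = 99.86 × 89.91 = 8.98 kΩ.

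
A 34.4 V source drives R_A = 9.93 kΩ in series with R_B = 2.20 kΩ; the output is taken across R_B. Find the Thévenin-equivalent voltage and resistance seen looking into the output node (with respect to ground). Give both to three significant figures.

V_th is the open-circuit tap voltage: 34.4 × 2.20/(9.93 + 2.20) = 6.24 V.
With the supply zeroed, R_A and R_B appear in parallel from the tap: R_th = R_A‖R_B = (9.93 × 2.20)/12.13 = 1.80 kΩ.

V_th = 6.24 V, R_th = 1.80 kΩ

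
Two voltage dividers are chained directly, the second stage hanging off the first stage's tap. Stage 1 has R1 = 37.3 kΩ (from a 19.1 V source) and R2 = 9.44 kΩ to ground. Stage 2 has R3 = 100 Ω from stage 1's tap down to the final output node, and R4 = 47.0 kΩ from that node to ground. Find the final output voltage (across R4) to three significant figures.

Stage 2 presents R3+R4 = 47100 Ω as a load on stage 1's tap.
Stage 1's lower leg becomes R2‖(R3+R4) = 7864 Ω, so V_mid = 19.1 × 7864/45160 = 3.326 V.
Stage 2 is itself unloaded: V_out = V_mid × R4/(R3+R4) = 3.326 × 47000/47100 = 3.32 V.

V_out ≈ 3.32 V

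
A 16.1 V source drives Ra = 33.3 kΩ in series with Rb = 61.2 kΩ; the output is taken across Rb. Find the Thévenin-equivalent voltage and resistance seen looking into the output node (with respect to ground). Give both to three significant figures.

V_th is the open-circuit tap voltage: 16.1 × 61.2/(33.3 + 61.2) = 10.4 V.
With the supply zeroed, Ra and Rb appear in parallel from the tap: R_th = Ra‖Rb = (33.3 × 61.2)/94.50 = 21.6 kΩ.

V_th = 10.4 V, R_th = 21.6 kΩ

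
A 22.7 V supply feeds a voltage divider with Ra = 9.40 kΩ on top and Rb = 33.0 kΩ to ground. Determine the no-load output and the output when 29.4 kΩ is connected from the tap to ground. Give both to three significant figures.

Open-circuit: V = 22.7 × 33.0/(9.40 + 33.0) = 17.7 V.
With the load, Rb becomes Rb‖R_L = 15.55 kΩ, so V = 22.7 × 15.55/24.95 = 14.1 V.

Unloaded: 17.7 V; loaded: 14.1 V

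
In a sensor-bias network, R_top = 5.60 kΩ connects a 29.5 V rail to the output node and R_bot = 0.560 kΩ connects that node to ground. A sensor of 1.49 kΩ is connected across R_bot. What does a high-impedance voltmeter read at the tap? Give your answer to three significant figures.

V_out ≈ 2.00 V

The load sits in parallel with R_bot: R_bot‖R_L = (560 × 1490) / (560 + 1490) = 407.0 Ω.
V_out = 29.5 × 407.0 / (5600 + 407.0) = 29.5 × 407.0/6007 = 2.00 V.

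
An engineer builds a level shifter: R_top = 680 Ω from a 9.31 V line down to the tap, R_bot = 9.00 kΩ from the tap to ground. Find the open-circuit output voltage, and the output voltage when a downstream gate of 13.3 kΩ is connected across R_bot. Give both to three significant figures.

Unloaded: 8.66 V; loaded: 8.26 V

Open-circuit: V = 9.31 × 9000/(680 + 9000) = 8.66 V.
With the load, R_bot becomes R_bot‖R_L = 5368 Ω, so V = 9.31 × 5368/6048 = 8.26 V.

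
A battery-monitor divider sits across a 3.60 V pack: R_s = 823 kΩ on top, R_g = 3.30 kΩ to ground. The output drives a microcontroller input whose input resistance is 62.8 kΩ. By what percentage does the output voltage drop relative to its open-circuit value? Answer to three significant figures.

4.97 %

The divider's output (Thévenin) resistance is R_s‖R_g = 3.287 kΩ.
Fractional drop under load = R_th/(R_th + R_L) = 3.287 / (3.287 + 62.8) = 0.04973.
So the output falls by 4.97 %.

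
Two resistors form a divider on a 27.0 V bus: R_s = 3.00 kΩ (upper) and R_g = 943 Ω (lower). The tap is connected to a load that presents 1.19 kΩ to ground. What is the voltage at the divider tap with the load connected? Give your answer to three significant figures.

The load sits in parallel with R_g: R_g‖R_L = (943 × 1190) / (943 + 1190) = 526.1 Ω.
V_out = 27.0 × 526.1 / (3000 + 526.1) = 27.0 × 526.1/3526 = 4.03 V.
(Unloaded it would have been 6.46 V.)

V_out ≈ 4.03 V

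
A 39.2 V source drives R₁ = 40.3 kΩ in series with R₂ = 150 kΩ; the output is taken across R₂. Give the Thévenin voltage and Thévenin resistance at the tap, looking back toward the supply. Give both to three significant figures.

V_th is the open-circuit tap voltage: 39.2 × 150/(40.3 + 150) = 30.9 V.
With the supply zeroed, R₁ and R₂ appear in parallel from the tap: R_th = R₁‖R₂ = (40.3 × 150)/190.3 = 31.8 kΩ.

V_th = 30.9 V, R_th = 31.8 kΩ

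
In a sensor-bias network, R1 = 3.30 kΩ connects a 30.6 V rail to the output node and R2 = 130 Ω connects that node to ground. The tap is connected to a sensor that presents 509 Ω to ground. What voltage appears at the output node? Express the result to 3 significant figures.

V_out ≈ 0.931 V

The load sits in parallel with R2: R2‖R_L = (130 × 509) / (130 + 509) = 103.6 Ω.
V_out = 30.6 × 103.6 / (3300 + 103.6) = 30.6 × 103.6/3404 = 0.931 V.
(Unloaded it would have been 1.16 V.)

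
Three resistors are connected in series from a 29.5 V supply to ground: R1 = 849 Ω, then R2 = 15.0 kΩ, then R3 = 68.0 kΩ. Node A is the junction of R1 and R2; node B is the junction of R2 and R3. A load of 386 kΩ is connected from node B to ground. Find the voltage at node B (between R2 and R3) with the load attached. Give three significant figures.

V ≈ 23.2 V

At node B, R3 is in parallel with the load: R3‖R_L = 57810 Ω.
Below node A the resistance is R2 + (R3‖R_L) = 72810 Ω, so V_A = 29.5 × 72810/73660 = 29.16 V.
Then V_B = V_A × (R3‖R_L)/(R2 + R3‖R_L) = 29.16 × 57810/72810 = 23.2 V.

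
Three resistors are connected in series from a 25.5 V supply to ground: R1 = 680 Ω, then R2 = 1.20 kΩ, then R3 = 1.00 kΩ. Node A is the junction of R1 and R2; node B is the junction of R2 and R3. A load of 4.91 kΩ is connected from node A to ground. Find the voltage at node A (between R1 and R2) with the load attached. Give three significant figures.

Below node A the series string R2+R3 = 2200 Ω sits in parallel with the 4910 Ω load: 1519 Ω.
V_A = 25.5 × 1519/(680 + 1519) = 17.6 V.

V ≈ 17.6 V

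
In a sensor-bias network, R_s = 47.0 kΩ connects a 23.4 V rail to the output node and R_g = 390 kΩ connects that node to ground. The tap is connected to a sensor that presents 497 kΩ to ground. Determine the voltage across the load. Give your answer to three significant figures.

The load sits in parallel with R_g: R_g‖R_L = (390 × 497) / (390 + 497) = 218.5 kΩ.
V_out = 23.4 × 218.5 / (47.0 + 218.5) = 23.4 × 218.5/265.5 = 19.3 V.

V_out ≈ 19.3 V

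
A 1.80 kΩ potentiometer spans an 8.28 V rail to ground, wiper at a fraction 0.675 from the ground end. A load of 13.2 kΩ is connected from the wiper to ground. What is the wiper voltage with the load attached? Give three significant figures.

The wiper splits the pot into (1−α)R = 585.0 Ω above and αR = 1215 Ω below.
Lower section ‖ load = 1113 Ω.
V_wiper = 8.28 × 1113/(585.0 + 1113) = 5.43 V.

V ≈ 5.43 V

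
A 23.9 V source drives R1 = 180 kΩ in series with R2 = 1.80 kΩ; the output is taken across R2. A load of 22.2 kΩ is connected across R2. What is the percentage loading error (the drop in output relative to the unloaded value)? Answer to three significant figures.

7.43 %

The divider's output (Thévenin) resistance is R1‖R2 = 1.782 kΩ.
Fractional drop under load = R_th/(R_th + R_L) = 1.782 / (1.782 + 22.2) = 0.07431.
So the output falls by 7.43 %.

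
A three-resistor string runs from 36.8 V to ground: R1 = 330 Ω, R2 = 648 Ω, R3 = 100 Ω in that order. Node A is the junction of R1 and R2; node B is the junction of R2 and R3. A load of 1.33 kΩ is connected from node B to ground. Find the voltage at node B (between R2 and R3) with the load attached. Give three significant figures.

V ≈ 3.20 V

At node B, R3 is in parallel with the load: R3‖R_L = 93.01 Ω.
Below node A the resistance is R2 + (R3‖R_L) = 741.0 Ω, so V_A = 36.8 × 741.0/1071 = 25.46 V.
Then V_B = V_A × (R3‖R_L)/(R2 + R3‖R_L) = 25.46 × 93.01/741.0 = 3.20 V.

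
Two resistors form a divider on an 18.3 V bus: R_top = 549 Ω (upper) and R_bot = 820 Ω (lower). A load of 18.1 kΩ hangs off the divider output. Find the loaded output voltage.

V_out ≈ 10.8 V

The load sits in parallel with R_bot: R_bot‖R_L = (820 × 18100) / (820 + 18100) = 784.5 Ω.
V_out = 18.3 × 784.5 / (549 + 784.5) = 18.3 × 784.5/1333 = 10.8 V.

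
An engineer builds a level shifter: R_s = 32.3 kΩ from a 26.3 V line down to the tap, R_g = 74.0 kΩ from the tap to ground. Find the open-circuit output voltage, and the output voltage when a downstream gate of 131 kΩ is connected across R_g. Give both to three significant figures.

Unloaded: 18.3 V; loaded: 15.6 V

Open-circuit: V = 26.3 × 74.0/(32.3 + 74.0) = 18.3 V.
With the load, R_g becomes R_g‖R_L = 47.29 kΩ, so V = 26.3 × 47.29/79.59 = 15.6 V.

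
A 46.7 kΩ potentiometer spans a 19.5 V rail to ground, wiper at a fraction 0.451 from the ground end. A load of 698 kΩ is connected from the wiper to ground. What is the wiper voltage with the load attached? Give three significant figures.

The wiper splits the pot into (1−α)R = 25.64 kΩ above and αR = 21.06 kΩ below.
Lower section ‖ load = 20.44 kΩ.
V_wiper = 19.5 × 20.44/(25.64 + 20.44) = 8.65 V.

V ≈ 8.65 V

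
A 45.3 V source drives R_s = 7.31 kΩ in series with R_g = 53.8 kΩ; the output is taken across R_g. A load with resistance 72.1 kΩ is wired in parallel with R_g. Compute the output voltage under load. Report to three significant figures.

The load sits in parallel with R_g: R_g‖R_L = (53.8 × 72.1) / (53.8 + 72.1) = 30.81 kΩ.
V_out = 45.3 × 30.81 / (7.31 + 30.81) = 45.3 × 30.81/38.12 = 36.6 V.

V_out ≈ 36.6 V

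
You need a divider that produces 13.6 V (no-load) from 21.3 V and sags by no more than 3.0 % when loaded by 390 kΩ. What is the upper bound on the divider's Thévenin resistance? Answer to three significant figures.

R_th ≤ 12.1 kΩ

Loading drop = R_th/(R_th + R_L) ≤ 0.0300, so R_th ≤ R_L · ε/(1−ε) = 390 kΩ × 0.0300/0.9700 = 12.1 kΩ.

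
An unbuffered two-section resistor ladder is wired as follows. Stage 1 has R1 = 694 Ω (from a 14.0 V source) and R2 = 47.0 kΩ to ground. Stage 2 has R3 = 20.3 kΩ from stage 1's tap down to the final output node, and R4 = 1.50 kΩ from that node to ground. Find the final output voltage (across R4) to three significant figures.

V_out ≈ 0.920 V

Stage 2 presents R3+R4 = 21800 Ω as a load on stage 1's tap.
Stage 1's lower leg becomes R2‖(R3+R4) = 14890 Ω, so V_mid = 14.0 × 14890/15590 = 13.38 V.
Stage 2 is itself unloaded: V_out = V_mid × R4/(R3+R4) = 13.38 × 1500/21800 = 0.920 V.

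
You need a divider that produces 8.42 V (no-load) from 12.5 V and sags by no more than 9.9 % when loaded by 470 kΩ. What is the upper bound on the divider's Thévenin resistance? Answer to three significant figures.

Loading drop = R_th/(R_th + R_L) ≤ 0.0990, so R_th ≤ R_L · ε/(1−ε) = 470 kΩ × 0.0990/0.9010 = 51.6 kΩ.
(Any R1, R2 with R2/(R1+R2) = 0.674 and R1‖R2 ≤ 51.6 kΩ will meet the spec.)

R_th ≤ 51.6 kΩ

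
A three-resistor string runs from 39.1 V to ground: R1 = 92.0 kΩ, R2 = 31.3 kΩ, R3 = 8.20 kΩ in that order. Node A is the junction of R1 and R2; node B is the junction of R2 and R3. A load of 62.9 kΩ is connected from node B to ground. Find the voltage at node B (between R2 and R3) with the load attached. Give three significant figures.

V ≈ 2.17 V

At node B, R3 is in parallel with the load: R3‖R_L = 7.254 kΩ.
Below node A the resistance is R2 + (R3‖R_L) = 38.55 kΩ, so V_A = 39.1 × 38.55/130.6 = 11.55 V.
Then V_B = V_A × (R3‖R_L)/(R2 + R3‖R_L) = 11.55 × 7.254/38.55 = 2.17 V.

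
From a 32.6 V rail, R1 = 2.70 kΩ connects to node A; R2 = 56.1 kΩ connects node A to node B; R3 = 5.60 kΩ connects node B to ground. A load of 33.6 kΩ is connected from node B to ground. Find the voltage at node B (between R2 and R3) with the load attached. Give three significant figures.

At node B, R3 is in parallel with the load: R3‖R_L = 4.800 kΩ.
Below node A the resistance is R2 + (R3‖R_L) = 60.90 kΩ, so V_A = 32.6 × 60.90/63.60 = 31.22 V.
Then V_B = V_A × (R3‖R_L)/(R2 + R3‖R_L) = 31.22 × 4.800/60.90 = 2.46 V.

V ≈ 2.46 V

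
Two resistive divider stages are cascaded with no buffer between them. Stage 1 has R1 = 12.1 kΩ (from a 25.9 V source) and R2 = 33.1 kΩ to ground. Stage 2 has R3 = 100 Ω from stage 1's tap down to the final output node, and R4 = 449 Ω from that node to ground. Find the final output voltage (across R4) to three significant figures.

V_out ≈ 0.905 V

Stage 2 presents R3+R4 = 549.0 Ω as a load on stage 1's tap.
Stage 1's lower leg becomes R2‖(R3+R4) = 540.0 Ω, so V_mid = 25.9 × 540.0/12640 = 1.107 V.
Stage 2 is itself unloaded: V_out = V_mid × R4/(R3+R4) = 1.107 × 449/549.0 = 0.905 V.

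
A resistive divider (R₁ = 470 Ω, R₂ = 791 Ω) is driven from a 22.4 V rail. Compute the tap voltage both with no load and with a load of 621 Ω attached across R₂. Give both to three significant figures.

Open-circuit: V = 22.4 × 791/(470 + 791) = 14.1 V.
With the load, R₂ becomes R₂‖R_L = 347.9 Ω, so V = 22.4 × 347.9/817.9 = 9.53 V.

Unloaded: 14.1 V; loaded: 9.53 V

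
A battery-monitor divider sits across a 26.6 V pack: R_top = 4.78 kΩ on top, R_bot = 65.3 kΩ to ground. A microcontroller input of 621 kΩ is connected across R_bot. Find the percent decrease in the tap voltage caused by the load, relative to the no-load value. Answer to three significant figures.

0.712 %

The divider's output (Thévenin) resistance is R_top‖R_bot = 4.454 kΩ.
Fractional drop under load = R_th/(R_th + R_L) = 4.454 / (4.454 + 621) = 0.007121.
So the output falls by 0.712 %.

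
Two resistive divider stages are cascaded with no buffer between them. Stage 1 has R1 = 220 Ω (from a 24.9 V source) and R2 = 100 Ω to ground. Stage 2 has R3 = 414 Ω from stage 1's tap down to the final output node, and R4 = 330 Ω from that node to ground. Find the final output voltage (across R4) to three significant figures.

Stage 2 presents R3+R4 = 744.0 Ω as a load on stage 1's tap.
Stage 1's lower leg becomes R2‖(R3+R4) = 88.15 Ω, so V_mid = 24.9 × 88.15/308.2 = 7.123 V.
Stage 2 is itself unloaded: V_out = V_mid × R4/(R3+R4) = 7.123 × 330/744.0 = 3.16 V.

V_out ≈ 3.16 V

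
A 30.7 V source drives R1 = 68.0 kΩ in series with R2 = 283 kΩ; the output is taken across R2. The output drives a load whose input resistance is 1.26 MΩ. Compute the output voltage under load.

V_out ≈ 23.7 V

The load sits in parallel with R2: R2‖R_L = (283 × 1260) / (283 + 1260) = 231.1 kΩ.
V_out = 30.7 × 231.1 / (68.0 + 231.1) = 30.7 × 231.1/299.1 = 23.7 V.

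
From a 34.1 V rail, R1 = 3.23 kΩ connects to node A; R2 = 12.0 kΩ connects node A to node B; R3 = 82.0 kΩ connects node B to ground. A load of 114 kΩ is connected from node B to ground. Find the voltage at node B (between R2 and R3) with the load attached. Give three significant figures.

V ≈ 25.8 V

At node B, R3 is in parallel with the load: R3‖R_L = 47.69 kΩ.
Below node A the resistance is R2 + (R3‖R_L) = 59.69 kΩ, so V_A = 34.1 × 59.69/62.92 = 32.35 V.
Then V_B = V_A × (R3‖R_L)/(R2 + R3‖R_L) = 32.35 × 47.69/59.69 = 25.8 V.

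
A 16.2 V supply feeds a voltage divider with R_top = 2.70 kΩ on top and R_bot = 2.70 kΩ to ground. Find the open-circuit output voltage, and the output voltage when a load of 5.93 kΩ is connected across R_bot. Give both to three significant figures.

Unloaded: 8.10 V; loaded: 6.60 V

Open-circuit: V = 16.2 × 2.70/(2.70 + 2.70) = 8.10 V.
With the load, R_bot becomes R_bot‖R_L = 1.855 kΩ, so V = 16.2 × 1.855/4.555 = 6.60 V.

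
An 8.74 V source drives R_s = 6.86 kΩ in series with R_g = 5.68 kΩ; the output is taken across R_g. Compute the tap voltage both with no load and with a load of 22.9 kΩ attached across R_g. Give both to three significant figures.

Unloaded: 3.96 V; loaded: 3.49 V

Open-circuit: V = 8.74 × 5.68/(6.86 + 5.68) = 3.96 V.
With the load, R_g becomes R_g‖R_L = 4.551 kΩ, so V = 8.74 × 4.551/11.41 = 3.49 V.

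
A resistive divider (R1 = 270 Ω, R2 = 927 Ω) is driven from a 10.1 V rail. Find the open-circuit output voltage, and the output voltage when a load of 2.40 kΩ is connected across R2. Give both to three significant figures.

Open-circuit: V = 10.1 × 927/(270 + 927) = 7.82 V.
With the load, R2 becomes R2‖R_L = 668.7 Ω, so V = 10.1 × 668.7/938.7 = 7.19 V.

Unloaded: 7.82 V; loaded: 7.19 V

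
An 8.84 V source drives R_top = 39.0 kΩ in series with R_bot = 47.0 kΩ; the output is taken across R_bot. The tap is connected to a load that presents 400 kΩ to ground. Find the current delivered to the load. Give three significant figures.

R_bot‖R_L = 42.06 kΩ; V_out = 8.84 × 42.06/81.06 = 4.587 V.
I_L = V_out / R_L = 4.587 / 400 kΩ = 0.0115 mA.

I_L ≈ 0.0115 mA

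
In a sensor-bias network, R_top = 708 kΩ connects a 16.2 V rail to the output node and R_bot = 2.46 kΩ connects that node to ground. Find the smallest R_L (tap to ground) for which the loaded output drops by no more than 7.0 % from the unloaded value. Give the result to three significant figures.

R_L(min) ≈ 32.6 kΩ

Output resistance R_th = R_top‖R_bot = (708 × 2.46)/710.5 = 2.451 kΩ.
The fractional drop is R_th/(R_th + R_L); requiring this ≤ 0.0700 gives R_L ≥ R_th(1/0.0700 − 1) = 2.451 × 13.29 = 32.6 kΩ.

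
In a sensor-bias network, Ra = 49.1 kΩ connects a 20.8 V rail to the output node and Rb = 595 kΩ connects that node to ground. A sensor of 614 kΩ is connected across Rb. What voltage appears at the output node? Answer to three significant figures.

V_out ≈ 17.9 V

The load sits in parallel with Rb: Rb‖R_L = (595 × 614) / (595 + 614) = 302.2 kΩ.
V_out = 20.8 × 302.2 / (49.1 + 302.2) = 20.8 × 302.2/351.3 = 17.9 V.
(Unloaded it would have been 19.2 V.)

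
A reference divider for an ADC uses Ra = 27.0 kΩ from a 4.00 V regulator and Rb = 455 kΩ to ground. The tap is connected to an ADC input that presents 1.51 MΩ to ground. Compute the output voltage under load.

V_out ≈ 3.71 V

The load sits in parallel with Rb: Rb‖R_L = (455 × 1510) / (455 + 1510) = 349.6 kΩ.
V_out = 4.00 × 349.6 / (27.0 + 349.6) = 4.00 × 349.6/376.6 = 3.71 V.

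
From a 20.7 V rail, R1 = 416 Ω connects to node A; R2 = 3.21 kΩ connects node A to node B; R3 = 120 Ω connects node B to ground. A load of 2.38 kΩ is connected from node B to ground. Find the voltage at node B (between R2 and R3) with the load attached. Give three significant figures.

At node B, R3 is in parallel with the load: R3‖R_L = 114.2 Ω.
Below node A the resistance is R2 + (R3‖R_L) = 3324 Ω, so V_A = 20.7 × 3324/3740 = 18.40 V.
Then V_B = V_A × (R3‖R_L)/(R2 + R3‖R_L) = 18.40 × 114.2/3324 = 0.632 V.

V ≈ 0.632 V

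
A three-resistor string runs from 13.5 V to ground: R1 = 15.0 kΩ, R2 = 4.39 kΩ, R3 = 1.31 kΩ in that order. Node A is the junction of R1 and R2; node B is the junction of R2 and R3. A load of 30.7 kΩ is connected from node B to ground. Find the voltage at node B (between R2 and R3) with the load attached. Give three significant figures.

At node B, R3 is in parallel with the load: R3‖R_L = 1.256 kΩ.
Below node A the resistance is R2 + (R3‖R_L) = 5.646 kΩ, so V_A = 13.5 × 5.646/20.65 = 3.692 V.
Then V_B = V_A × (R3‖R_L)/(R2 + R3‖R_L) = 3.692 × 1.256/5.646 = 0.822 V.

V ≈ 0.822 V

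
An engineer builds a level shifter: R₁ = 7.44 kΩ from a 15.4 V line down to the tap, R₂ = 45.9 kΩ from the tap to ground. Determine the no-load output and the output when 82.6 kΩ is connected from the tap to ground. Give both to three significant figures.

Unloaded: 13.3 V; loaded: 12.3 V

Open-circuit: V = 15.4 × 45.9/(7.44 + 45.9) = 13.3 V.
With the load, R₂ becomes R₂‖R_L = 29.50 kΩ, so V = 15.4 × 29.50/36.94 = 12.3 V.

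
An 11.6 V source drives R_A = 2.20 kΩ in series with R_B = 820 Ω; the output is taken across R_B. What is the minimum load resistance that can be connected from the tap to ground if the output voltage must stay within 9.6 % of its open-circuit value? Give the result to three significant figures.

Output resistance R_th = R_A‖R_B = (2200 × 820)/3020 = 597.4 Ω.
The fractional drop is R_th/(R_th + R_L); requiring this ≤ 0.0960 gives R_L ≥ R_th(1/0.0960 − 1) = 597.4 × 9.417 = 5.63 kΩ.

R_L(min) ≈ 5.63 kΩ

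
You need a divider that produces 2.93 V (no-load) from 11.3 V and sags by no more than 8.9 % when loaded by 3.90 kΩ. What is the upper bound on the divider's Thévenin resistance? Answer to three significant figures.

Loading drop = R_th/(R_th + R_L) ≤ 0.0890, so R_th ≤ R_L · ε/(1−ε) = 3.90 kΩ × 0.0890/0.9110 = 381 Ω.
(Any R1, R2 with R2/(R1+R2) = 0.259 and R1‖R2 ≤ 381 Ω will meet the spec.)

R_th ≤ 381 Ω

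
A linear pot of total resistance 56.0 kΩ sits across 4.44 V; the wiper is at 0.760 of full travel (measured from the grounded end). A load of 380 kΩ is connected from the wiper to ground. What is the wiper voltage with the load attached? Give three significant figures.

V ≈ 3.29 V

The wiper splits the pot into (1−α)R = 13.44 kΩ above and αR = 42.56 kΩ below.
Lower section ‖ load = 38.27 kΩ.
V_wiper = 4.44 × 38.27/(13.44 + 38.27) = 3.29 V.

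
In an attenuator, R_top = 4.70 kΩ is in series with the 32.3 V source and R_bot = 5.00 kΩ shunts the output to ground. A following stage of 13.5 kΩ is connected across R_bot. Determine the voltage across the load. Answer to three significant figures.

V_out ≈ 14.1 V

The load sits in parallel with R_bot: R_bot‖R_L = (5.00 × 13.5) / (5.00 + 13.5) = 3.649 kΩ.
V_out = 32.3 × 3.649 / (4.70 + 3.649) = 32.3 × 3.649/8.349 = 14.1 V.
(Unloaded it would have been 16.6 V.)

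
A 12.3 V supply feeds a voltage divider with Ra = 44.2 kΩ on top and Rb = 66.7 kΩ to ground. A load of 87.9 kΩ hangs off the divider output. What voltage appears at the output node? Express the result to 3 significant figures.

The load sits in parallel with Rb: Rb‖R_L = (66.7 × 87.9) / (66.7 + 87.9) = 37.92 kΩ.
V_out = 12.3 × 37.92 / (44.2 + 37.92) = 12.3 × 37.92/82.12 = 5.68 V.

V_out ≈ 5.68 V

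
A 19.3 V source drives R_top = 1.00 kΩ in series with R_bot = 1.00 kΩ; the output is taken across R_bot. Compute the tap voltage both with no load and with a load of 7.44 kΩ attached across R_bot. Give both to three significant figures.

Open-circuit: V = 19.3 × 1.00/(1.00 + 1.00) = 9.65 V.
With the load, R_bot becomes R_bot‖R_L = 0.8815 kΩ, so V = 19.3 × 0.8815/1.882 = 9.04 V.

Unloaded: 9.65 V; loaded: 9.04 V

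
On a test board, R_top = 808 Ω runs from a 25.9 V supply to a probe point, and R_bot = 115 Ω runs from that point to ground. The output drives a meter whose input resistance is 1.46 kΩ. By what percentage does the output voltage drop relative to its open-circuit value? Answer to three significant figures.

6.45 %

The divider's output (Thévenin) resistance is R_top‖R_bot = 100.7 Ω.
Fractional drop under load = R_th/(R_th + R_L) = 100.7 / (100.7 + 1460) = 0.06451.
So the output falls by 6.45 %.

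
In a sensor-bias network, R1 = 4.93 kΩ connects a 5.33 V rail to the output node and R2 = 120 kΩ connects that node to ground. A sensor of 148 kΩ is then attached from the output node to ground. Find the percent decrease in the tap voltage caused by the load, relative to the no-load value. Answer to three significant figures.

The divider's output (Thévenin) resistance is R1‖R2 = 4.735 kΩ.
Fractional drop under load = R_th/(R_th + R_L) = 4.735 / (4.735 + 148) = 0.03100.
So the output falls by 3.10 %.

3.10 %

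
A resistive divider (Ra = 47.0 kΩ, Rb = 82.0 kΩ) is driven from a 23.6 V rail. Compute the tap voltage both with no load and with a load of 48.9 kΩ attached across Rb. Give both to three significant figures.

Unloaded: 15.0 V; loaded: 9.31 V

Open-circuit: V = 23.6 × 82.0/(47.0 + 82.0) = 15.0 V.
With the load, Rb becomes Rb‖R_L = 30.63 kΩ, so V = 23.6 × 30.63/77.63 = 9.31 V.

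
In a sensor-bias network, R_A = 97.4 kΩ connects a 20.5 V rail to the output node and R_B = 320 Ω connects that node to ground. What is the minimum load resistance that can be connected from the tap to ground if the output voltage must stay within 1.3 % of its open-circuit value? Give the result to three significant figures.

R_L(min) ≈ 24.2 kΩ

Output resistance R_th = R_A‖R_B = (97400 × 320)/97720 = 319.0 Ω.
The fractional drop is R_th/(R_th + R_L); requiring this ≤ 0.0130 gives R_L ≥ R_th(1/0.0130 − 1) = 319.0 × 75.92 = 24.2 kΩ.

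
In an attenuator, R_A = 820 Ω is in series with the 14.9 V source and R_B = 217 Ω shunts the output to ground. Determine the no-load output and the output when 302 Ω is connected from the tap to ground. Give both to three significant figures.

Unloaded: 3.12 V; loaded: 1.99 V

Open-circuit: V = 14.9 × 217/(820 + 217) = 3.12 V.
With the load, R_B becomes R_B‖R_L = 126.3 Ω, so V = 14.9 × 126.3/946.3 = 1.99 V.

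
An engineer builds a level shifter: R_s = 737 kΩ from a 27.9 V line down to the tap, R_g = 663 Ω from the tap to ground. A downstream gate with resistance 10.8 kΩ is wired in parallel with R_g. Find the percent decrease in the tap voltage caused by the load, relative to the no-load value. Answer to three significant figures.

5.78 %

The divider's output (Thévenin) resistance is R_s‖R_g = 662.4 Ω.
Fractional drop under load = R_th/(R_th + R_L) = 662.4 / (662.4 + 10800) = 0.05779.
So the output falls by 5.78 %.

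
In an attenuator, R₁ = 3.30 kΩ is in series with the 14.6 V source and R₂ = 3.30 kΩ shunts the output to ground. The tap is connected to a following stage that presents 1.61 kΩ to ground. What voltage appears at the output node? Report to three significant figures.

The load sits in parallel with R₂: R₂‖R_L = (3.30 × 1.61) / (3.30 + 1.61) = 1.082 kΩ.
V_out = 14.6 × 1.082 / (3.30 + 1.082) = 14.6 × 1.082/4.382 = 3.61 V.

V_out ≈ 3.61 V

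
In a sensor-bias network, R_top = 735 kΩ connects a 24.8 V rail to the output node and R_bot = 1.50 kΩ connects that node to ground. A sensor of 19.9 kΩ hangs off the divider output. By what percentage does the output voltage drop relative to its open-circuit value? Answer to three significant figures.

7.00 %

The divider's output (Thévenin) resistance is R_top‖R_bot = 1.497 kΩ.
Fractional drop under load = R_th/(R_th + R_L) = 1.497 / (1.497 + 19.9) = 0.06996.
So the output falls by 7.00 %.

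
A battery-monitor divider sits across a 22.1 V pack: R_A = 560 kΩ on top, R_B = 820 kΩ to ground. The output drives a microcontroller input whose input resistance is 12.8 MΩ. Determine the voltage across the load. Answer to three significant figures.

V_out ≈ 12.8 V

The load sits in parallel with R_B: R_B‖R_L = (820 × 12800) / (820 + 12800) = 770.6 kΩ.
V_out = 22.1 × 770.6 / (560 + 770.6) = 22.1 × 770.6/1331 = 12.8 V.
(Unloaded it would have been 13.1 V.)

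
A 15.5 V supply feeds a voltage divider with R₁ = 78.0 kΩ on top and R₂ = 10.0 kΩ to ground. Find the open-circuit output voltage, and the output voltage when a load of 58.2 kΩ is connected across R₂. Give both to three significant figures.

Unloaded: 1.76 V; loaded: 1.53 V

Open-circuit: V = 15.5 × 10.0/(78.0 + 10.0) = 1.76 V.
With the load, R₂ becomes R₂‖R_L = 8.534 kΩ, so V = 15.5 × 8.534/86.53 = 1.53 V.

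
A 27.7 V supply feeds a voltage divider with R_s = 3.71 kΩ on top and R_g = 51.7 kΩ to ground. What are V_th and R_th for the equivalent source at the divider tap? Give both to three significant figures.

V_th is the open-circuit tap voltage: 27.7 × 51.7/(3.71 + 51.7) = 25.8 V.
With the supply zeroed, R_s and R_g appear in parallel from the tap: R_th = R_s‖R_g = (3.71 × 51.7)/55.41 = 3.46 kΩ.

V_th = 25.8 V, R_th = 3.46 kΩ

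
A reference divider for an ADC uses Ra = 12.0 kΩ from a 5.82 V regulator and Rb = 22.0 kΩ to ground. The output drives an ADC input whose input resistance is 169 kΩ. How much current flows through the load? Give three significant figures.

I_L ≈ 0.0213 mA

Rb‖R_L = 19.47 kΩ; V_out = 5.82 × 19.47/31.47 = 3.600 V.
I_L = V_out / R_L = 3.600 / 169 kΩ = 0.0213 mA.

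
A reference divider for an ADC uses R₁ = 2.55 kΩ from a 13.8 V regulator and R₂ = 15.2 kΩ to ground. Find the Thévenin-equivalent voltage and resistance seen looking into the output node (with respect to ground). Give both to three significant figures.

V_th = 11.8 V, R_th = 2.18 kΩ

V_th is the open-circuit tap voltage: 13.8 × 15.2/(2.55 + 15.2) = 11.8 V.
With the supply zeroed, R₁ and R₂ appear in parallel from the tap: R_th = R₁‖R₂ = (2.55 × 15.2)/17.75 = 2.18 kΩ.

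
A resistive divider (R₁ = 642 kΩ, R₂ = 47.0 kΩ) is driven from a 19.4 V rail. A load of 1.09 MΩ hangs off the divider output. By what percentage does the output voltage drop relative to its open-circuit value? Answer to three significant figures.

The divider's output (Thévenin) resistance is R₁‖R₂ = 43.79 kΩ.
Fractional drop under load = R_th/(R_th + R_L) = 43.79 / (43.79 + 1090) = 0.03863.
So the output falls by 3.86 %.

3.86 %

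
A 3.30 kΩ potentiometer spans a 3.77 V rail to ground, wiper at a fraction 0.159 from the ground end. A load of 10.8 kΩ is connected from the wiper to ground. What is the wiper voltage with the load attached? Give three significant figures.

The wiper splits the pot into (1−α)R = 2775 Ω above and αR = 524.7 Ω below.
Lower section ‖ load = 500.4 Ω.
V_wiper = 3.77 × 500.4/(2775 + 500.4) = 0.576 V.

V ≈ 0.576 V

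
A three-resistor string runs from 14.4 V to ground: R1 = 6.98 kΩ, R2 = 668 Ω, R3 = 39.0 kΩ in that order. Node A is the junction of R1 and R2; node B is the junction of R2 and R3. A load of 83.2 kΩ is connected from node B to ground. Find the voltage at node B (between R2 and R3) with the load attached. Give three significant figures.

At node B, R3 is in parallel with the load: R3‖R_L = 26550 Ω.
Below node A the resistance is R2 + (R3‖R_L) = 27220 Ω, so V_A = 14.4 × 27220/34200 = 11.46 V.
Then V_B = V_A × (R3‖R_L)/(R2 + R3‖R_L) = 11.46 × 26550/27220 = 11.2 V.

V ≈ 11.2 V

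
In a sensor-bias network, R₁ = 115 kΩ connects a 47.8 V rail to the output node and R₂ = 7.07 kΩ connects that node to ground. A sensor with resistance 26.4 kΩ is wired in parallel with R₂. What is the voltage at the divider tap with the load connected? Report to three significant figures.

V_out ≈ 2.21 V

The load sits in parallel with R₂: R₂‖R_L = (7.07 × 26.4) / (7.07 + 26.4) = 5.577 kΩ.
V_out = 47.8 × 5.577 / (115 + 5.577) = 47.8 × 5.577/120.6 = 2.21 V.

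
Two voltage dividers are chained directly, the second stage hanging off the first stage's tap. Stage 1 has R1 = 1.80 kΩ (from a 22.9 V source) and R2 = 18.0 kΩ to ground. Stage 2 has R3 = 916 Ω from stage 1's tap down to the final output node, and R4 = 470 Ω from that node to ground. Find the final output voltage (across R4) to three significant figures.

Stage 2 presents R3+R4 = 1386 Ω as a load on stage 1's tap.
Stage 1's lower leg becomes R2‖(R3+R4) = 1287 Ω, so V_mid = 22.9 × 1287/3087 = 9.547 V.
Stage 2 is itself unloaded: V_out = V_mid × R4/(R3+R4) = 9.547 × 470/1386 = 3.24 V.

V_out ≈ 3.24 V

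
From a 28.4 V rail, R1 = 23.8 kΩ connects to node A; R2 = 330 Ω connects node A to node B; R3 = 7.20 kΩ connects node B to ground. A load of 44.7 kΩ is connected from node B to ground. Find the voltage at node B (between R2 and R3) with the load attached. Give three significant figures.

At node B, R3 is in parallel with the load: R3‖R_L = 6201 Ω.
Below node A the resistance is R2 + (R3‖R_L) = 6531 Ω, so V_A = 28.4 × 6531/30330 = 6.115 V.
Then V_B = V_A × (R3‖R_L)/(R2 + R3‖R_L) = 6.115 × 6201/6531 = 5.81 V.

V ≈ 5.81 V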